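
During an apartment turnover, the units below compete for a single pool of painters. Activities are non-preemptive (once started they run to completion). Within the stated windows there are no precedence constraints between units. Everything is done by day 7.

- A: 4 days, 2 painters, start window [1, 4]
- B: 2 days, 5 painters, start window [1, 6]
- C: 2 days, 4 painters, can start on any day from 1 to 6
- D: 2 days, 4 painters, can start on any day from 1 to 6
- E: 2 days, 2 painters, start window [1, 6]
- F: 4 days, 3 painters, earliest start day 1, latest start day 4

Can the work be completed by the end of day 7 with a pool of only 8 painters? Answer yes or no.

no

The minimum achievable peak is 9; 8 < 9, so no feasible schedule stays within the cap.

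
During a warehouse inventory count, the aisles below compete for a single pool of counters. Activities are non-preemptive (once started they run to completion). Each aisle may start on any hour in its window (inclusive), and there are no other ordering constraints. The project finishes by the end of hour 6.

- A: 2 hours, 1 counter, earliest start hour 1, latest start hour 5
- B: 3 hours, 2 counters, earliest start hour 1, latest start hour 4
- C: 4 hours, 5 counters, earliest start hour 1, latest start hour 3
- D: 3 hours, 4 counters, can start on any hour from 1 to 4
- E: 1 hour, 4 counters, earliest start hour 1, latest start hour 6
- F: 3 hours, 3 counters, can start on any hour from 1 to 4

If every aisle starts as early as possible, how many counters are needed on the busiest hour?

19

Early-start schedule: A@1, B@1, C@1, D@1, E@1, F@1.
Load per hour: hour 1: 19, hour 2: 15, hour 3: 14, hour 4: 5, hour 5: 0, hour 6: 0.
Peak is 19.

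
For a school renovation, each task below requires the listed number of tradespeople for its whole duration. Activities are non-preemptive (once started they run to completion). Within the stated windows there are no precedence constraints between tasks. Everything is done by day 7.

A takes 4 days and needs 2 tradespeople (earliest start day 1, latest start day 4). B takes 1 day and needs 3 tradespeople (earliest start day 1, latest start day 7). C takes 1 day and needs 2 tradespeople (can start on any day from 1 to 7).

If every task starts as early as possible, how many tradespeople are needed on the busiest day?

7

Early-start schedule: A@1, B@1, C@1.
Load per day: day 1: 7, day 2: 2, day 3: 2, day 4: 2, day 5: 0, day 6: 0, day 7: 0.
Peak is 7.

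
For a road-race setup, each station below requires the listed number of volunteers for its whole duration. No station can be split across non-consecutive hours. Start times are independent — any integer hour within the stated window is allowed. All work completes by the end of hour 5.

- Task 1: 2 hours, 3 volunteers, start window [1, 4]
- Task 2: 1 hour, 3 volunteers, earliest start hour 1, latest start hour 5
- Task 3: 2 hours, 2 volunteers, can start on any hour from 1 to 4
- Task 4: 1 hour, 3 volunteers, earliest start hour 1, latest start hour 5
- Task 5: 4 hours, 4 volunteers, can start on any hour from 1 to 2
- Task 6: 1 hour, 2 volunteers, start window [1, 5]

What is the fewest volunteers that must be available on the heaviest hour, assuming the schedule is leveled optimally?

7

Early-start (Task 1@1, Task 2@1, Task 3@1, Task 4@1, Task 5@1, Task 6@1) gives peak 17: h1:17  h2:9  h3:4  h4:4  h5:0.
Shift Task 2→3, Task 3→4, Task 4→5, Task 6→5.
Schedule Task 1@1, Task 2@3, Task 3@4, Task 4@5, Task 5@1, Task 6@5: h1:7  h2:7  h3:7  h4:6  h5:7 — peak 7.
Total volunteer-hours = 34 over 5 hours ⇒ peak ≥ ⌈34/5⌉ = 7, so 7 is optimal.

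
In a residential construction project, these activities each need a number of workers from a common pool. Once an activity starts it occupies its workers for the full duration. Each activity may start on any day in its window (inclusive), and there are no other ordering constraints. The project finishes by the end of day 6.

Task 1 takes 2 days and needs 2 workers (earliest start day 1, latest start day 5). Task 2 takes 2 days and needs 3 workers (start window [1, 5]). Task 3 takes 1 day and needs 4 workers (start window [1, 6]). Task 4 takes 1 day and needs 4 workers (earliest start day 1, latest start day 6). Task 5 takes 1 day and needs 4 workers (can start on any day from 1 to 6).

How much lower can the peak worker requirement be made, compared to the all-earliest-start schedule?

12

Early-start peak: d1:17  d2:5  d3:0  d4:0  d5:0  d6:0 ⇒ 17.
Leveled (Task 1@1, Task 2@1, Task 3@3, Task 4@4, Task 5@5): d1:5  d2:5  d3:4  d4:4  d5:4  d6:0 ⇒ 5.
Reduction 17 − 5 = 12.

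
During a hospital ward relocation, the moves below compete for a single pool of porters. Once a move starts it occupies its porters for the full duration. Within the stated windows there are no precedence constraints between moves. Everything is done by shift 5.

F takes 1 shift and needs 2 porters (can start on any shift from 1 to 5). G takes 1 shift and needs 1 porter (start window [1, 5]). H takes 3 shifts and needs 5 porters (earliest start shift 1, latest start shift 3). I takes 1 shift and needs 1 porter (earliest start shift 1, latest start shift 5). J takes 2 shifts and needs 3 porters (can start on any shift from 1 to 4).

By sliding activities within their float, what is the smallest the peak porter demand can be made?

Early-start (F@1, G@1, H@1, I@1, J@1) gives peak 12: s1:12  s2:8  s3:5  s4:0  s5:0.
Shift G→2, H→3, I→2.
Schedule F@1, G@2, H@3, I@2, J@1: s1:5  s2:5  s3:5  s4:5  s5:5 — peak 5.
Total porter-shifts = 25 over 5 shifts ⇒ peak ≥ ⌈25/5⌉ = 5, so 5 is optimal.

5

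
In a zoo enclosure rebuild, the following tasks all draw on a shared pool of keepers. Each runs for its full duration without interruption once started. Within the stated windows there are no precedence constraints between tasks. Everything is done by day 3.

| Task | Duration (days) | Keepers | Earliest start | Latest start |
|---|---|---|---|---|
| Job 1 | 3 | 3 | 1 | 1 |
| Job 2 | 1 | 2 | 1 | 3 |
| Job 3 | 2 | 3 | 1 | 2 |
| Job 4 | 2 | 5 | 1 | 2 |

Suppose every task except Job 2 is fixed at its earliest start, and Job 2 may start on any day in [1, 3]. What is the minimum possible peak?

Job 2@1: d1:13  d2:11  d3:3 → peak 13
Job 2@2: d1:11  d2:13  d3:3 → peak 13
Job 2@3: d1:11  d2:11  d3:5 → peak 11
Best is Job 2@3, peak 11.

11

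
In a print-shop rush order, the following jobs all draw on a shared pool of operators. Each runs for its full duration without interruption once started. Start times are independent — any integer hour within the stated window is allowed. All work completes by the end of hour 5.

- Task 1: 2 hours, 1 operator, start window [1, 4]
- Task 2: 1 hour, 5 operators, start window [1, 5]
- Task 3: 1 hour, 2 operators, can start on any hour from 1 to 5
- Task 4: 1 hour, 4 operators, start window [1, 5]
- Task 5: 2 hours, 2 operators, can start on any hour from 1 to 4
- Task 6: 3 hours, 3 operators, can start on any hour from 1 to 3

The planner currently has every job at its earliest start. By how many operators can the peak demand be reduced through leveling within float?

Early-start peak: h1:17  h2:6  h3:3  h4:0  h5:0 ⇒ 17.
Leveled (Task 1@1, Task 2@1, Task 3@2, Task 4@5, Task 5@3, Task 6@2): h1:6  h2:6  h3:5  h4:5  h5:4 ⇒ 6.
Reduction 17 − 6 = 11.

11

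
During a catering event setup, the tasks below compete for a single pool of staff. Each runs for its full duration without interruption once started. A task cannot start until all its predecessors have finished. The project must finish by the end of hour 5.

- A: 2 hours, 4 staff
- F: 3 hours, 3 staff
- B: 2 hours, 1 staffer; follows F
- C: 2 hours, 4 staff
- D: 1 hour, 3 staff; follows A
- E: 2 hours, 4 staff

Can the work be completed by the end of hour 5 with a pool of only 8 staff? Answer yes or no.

The minimum achievable peak is 9; 8 < 9, so no feasible schedule stays within the cap.

no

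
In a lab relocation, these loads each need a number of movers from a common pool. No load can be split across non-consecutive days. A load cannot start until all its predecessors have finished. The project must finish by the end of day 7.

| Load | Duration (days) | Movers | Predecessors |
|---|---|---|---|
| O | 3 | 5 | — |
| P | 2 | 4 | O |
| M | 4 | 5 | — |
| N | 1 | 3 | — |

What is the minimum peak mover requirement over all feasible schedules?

9

Early-start (O@1, P@4, M@1, N@1) gives peak 13: d1:13  d2:10  d3:10  d4:9  d5:4  d6:0  d7:0.
Shift M→4.
Schedule O@1, P@4, M@4, N@1: d1:8  d2:5  d3:5  d4:9  d5:9  d6:5  d7:5 — peak 9.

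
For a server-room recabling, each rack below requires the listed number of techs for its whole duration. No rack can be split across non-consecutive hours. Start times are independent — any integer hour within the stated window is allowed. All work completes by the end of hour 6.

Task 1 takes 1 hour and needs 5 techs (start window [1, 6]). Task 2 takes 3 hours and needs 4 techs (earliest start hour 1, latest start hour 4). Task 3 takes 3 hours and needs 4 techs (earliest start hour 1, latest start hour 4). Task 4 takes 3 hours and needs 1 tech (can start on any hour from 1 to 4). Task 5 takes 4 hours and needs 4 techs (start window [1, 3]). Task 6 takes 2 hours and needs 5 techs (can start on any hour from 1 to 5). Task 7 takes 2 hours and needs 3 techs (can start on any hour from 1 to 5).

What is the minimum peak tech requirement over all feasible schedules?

12

Early-start (Task 1@1, Task 2@1, Task 3@1, Task 4@1, Task 5@1, Task 6@1, Task 7@1) gives peak 26: h1:26  h2:21  h3:13  h4:4  h5:0  h6:0.
Shift Task 3→2, Task 4→4, Task 5→3, Task 6→5.
Schedule Task 1@1, Task 2@1, Task 3@2, Task 4@4, Task 5@3, Task 6@5, Task 7@1: h1:12  h2:11  h3:12  h4:9  h5:10  h6:10 — peak 12.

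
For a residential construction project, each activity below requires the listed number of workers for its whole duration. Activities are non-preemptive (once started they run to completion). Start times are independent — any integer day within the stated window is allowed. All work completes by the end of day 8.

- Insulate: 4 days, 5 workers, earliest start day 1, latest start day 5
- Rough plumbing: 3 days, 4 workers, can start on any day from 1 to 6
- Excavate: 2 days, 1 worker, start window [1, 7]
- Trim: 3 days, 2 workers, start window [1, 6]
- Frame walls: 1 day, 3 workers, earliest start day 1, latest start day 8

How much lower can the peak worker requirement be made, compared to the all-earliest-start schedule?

Early-start peak: d1:15  d2:12  d3:11  d4:5  d5:0  d6:0  d7:0  d8:0 ⇒ 15.
Leveled (Insulate@1, Rough plumbing@5, Excavate@1, Trim@5, Frame walls@8): d1:6  d2:6  d3:5  d4:5  d5:6  d6:6  d7:6  d8:3 ⇒ 6.
Reduction 15 − 6 = 9.

9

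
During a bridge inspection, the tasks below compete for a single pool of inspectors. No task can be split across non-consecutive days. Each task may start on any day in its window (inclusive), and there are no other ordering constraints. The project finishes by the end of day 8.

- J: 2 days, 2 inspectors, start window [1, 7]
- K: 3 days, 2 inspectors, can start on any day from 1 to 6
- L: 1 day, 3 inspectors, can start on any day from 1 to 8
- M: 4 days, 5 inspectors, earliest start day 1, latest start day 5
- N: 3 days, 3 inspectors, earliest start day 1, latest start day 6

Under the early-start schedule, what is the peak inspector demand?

15

Early-start schedule: J@1, K@1, L@1, M@1, N@1.
Load per day: day 1: 15, day 2: 12, day 3: 10, day 4: 5, day 5: 0, day 6: 0, day 7: 0, day 8: 0.
Peak is 15.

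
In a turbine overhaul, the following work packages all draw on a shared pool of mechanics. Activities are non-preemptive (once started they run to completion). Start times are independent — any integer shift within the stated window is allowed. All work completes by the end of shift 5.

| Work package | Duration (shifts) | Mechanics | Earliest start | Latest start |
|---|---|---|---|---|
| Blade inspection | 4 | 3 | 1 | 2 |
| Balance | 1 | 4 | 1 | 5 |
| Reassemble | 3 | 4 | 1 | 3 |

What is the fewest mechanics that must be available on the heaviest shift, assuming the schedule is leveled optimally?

Early-start (Blade inspection@1, Balance@1, Reassemble@1) gives peak 11: s1:11  s2:7  s3:7  s4:3  s5:0.
Shift Reassemble→2.
Schedule Blade inspection@1, Balance@1, Reassemble@2: s1:7  s2:7  s3:7  s4:7  s5:0 — peak 7.

7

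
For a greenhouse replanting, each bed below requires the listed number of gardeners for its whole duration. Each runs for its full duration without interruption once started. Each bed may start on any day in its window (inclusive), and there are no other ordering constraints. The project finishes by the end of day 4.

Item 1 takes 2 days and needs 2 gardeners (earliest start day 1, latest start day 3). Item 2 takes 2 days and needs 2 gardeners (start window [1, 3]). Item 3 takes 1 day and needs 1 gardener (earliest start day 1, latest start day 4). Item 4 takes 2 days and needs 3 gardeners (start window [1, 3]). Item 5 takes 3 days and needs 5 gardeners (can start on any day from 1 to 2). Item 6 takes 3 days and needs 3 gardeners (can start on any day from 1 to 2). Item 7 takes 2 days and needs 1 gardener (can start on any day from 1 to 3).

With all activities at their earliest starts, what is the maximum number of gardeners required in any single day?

17

Early-start schedule: Item 1@1, Item 2@1, Item 3@1, Item 4@1, Item 5@1, Item 6@1, Item 7@1.
Load per day: day 1: 17, day 2: 16, day 3: 8, day 4: 0.
Peak is 17.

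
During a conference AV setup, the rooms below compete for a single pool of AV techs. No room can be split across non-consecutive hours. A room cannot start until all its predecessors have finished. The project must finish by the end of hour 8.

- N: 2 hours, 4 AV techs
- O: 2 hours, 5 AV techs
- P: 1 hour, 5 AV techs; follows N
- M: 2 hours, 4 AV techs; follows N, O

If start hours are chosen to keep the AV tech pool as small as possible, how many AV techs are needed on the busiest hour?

5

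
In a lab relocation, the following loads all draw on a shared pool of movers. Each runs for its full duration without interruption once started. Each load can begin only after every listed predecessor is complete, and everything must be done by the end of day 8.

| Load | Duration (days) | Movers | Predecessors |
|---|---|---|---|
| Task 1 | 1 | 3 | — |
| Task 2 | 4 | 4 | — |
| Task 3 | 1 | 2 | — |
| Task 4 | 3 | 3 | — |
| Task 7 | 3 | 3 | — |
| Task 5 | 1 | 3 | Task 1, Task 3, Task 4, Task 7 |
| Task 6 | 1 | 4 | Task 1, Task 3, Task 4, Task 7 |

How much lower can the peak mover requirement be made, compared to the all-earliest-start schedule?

8

Early-start peak: d1:15  d2:10  d3:10  d4:11  d5:0  d6:0  d7:0  d8:0 ⇒ 15.
Leveled (Task 1@1, Task 2@1, Task 3@2, Task 4@3, Task 7@5, Task 5@8, Task 6@8): d1:7  d2:6  d3:7  d4:7  d5:6  d6:3  d7:3  d8:7 ⇒ 7.
Reduction 15 − 7 = 8.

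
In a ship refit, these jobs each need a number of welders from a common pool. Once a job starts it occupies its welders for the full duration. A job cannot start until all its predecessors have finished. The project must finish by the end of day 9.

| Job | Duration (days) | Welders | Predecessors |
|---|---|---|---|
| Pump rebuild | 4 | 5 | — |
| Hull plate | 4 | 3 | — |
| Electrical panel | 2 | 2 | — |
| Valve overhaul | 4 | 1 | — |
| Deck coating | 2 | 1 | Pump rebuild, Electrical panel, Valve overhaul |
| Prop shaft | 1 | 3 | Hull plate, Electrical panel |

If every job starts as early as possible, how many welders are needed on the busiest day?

11

Early-start schedule: Pump rebuild@1, Hull plate@1, Electrical panel@1, Valve overhaul@1, Deck coating@5, Prop shaft@5.
Load per day: day 1: 11, day 2: 11, day 3: 9, day 4: 9, day 5: 4, day 6: 1, day 7: 0, day 8: 0, day 9: 0.
Peak is 11.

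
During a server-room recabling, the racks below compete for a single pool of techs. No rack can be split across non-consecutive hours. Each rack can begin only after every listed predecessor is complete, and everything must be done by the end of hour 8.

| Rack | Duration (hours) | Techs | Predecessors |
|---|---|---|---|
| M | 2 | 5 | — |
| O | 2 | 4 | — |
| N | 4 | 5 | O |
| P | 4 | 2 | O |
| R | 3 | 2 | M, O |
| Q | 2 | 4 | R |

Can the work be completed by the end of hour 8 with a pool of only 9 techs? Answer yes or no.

yes

Schedule M@1, O@1, N@3, P@3, R@3, Q@7: h1:9  h2:9  h3:9  h4:9  h5:9  h6:7  h7:4  h8:4 — peak 9 ≤ 9.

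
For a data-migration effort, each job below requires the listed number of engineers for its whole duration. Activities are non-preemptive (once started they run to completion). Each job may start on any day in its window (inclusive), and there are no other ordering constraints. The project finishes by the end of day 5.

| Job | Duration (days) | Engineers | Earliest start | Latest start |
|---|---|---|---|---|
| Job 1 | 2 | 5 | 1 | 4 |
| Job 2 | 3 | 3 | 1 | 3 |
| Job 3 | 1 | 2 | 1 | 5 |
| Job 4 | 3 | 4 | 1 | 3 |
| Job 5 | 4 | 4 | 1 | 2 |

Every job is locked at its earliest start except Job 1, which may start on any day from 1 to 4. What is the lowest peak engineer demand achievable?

13

Job 1@1: d1:18  d2:16  d3:11  d4:4  d5:0 → peak 18
Job 1@2: d1:13  d2:16  d3:16  d4:4  d5:0 → peak 16
Job 1@3: d1:13  d2:11  d3:16  d4:9  d5:0 → peak 16
Job 1@4: d1:13  d2:11  d3:11  d4:9  d5:5 → peak 13
Best is Job 1@4, peak 13.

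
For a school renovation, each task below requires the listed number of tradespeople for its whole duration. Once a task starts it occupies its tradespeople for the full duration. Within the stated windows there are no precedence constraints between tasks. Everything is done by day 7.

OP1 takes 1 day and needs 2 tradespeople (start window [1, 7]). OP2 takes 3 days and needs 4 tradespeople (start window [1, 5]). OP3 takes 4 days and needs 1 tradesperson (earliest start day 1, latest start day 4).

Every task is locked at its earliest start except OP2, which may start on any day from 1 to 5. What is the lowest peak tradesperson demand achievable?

OP2@1: d1:7  d2:5  d3:5  d4:1  d5:0  d6:0  d7:0 → peak 7
OP2@2: d1:3  d2:5  d3:5  d4:5  d5:0  d6:0  d7:0 → peak 5
OP2@3: d1:3  d2:1  d3:5  d4:5  d5:4  d6:0  d7:0 → peak 5
OP2@4: d1:3  d2:1  d3:1  d4:5  d5:4  d6:4  d7:0 → peak 5
OP2@5: d1:3  d2:1  d3:1  d4:1  d5:4  d6:4  d7:4 → peak 4
Best is OP2@5, peak 4.

4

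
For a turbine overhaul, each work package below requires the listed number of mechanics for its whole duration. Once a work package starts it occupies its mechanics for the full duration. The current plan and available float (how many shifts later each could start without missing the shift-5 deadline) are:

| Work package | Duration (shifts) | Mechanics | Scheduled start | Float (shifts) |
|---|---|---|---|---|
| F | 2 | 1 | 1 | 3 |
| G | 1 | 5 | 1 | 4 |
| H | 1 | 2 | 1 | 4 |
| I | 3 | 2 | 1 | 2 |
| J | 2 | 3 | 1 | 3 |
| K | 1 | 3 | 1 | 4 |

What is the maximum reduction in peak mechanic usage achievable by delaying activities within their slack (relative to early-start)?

11

Early-start peak: s1:16  s2:6  s3:2  s4:0  s5:0 ⇒ 16.
Leveled (F@1, G@5, H@2, I@2, J@3, K@1): s1:4  s2:5  s3:5  s4:5  s5:5 ⇒ 5.
Reduction 16 − 5 = 11.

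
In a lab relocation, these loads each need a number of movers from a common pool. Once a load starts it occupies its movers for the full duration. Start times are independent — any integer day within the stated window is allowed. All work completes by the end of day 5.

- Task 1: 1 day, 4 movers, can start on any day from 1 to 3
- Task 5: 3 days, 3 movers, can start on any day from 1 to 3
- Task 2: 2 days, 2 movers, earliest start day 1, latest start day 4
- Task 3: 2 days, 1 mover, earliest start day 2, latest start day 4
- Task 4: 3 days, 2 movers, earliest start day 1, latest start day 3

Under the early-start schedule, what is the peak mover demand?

11

Early-start schedule: Task 1@1, Task 5@1, Task 2@1, Task 3@2, Task 4@1.
Load per day: day 1: 11, day 2: 8, day 3: 6, day 4: 0, day 5: 0.
Peak is 11.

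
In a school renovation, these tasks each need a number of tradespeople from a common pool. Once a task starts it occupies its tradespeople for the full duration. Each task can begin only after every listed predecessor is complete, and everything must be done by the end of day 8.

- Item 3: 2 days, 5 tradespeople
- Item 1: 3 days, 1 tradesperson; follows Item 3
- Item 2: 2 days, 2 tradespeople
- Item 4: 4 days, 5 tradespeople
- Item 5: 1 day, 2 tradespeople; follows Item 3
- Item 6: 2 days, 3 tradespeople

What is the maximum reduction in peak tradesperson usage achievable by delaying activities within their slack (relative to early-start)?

8

Early-start peak: d1:15  d2:15  d3:8  d4:6  d5:1  d6:0  d7:0  d8:0 ⇒ 15.
Leveled (Item 3@1, Item 1@3, Item 2@1, Item 4@3, Item 5@6, Item 6@7): d1:7  d2:7  d3:6  d4:6  d5:6  d6:7  d7:3  d8:3 ⇒ 7.
Reduction 15 − 7 = 8.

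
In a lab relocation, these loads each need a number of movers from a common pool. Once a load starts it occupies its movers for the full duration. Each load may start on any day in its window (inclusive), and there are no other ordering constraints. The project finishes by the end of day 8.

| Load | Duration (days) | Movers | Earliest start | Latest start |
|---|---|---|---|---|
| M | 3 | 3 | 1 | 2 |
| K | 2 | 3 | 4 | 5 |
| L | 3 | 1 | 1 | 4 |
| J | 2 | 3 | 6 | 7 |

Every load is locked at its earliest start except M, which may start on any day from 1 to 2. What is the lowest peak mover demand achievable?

4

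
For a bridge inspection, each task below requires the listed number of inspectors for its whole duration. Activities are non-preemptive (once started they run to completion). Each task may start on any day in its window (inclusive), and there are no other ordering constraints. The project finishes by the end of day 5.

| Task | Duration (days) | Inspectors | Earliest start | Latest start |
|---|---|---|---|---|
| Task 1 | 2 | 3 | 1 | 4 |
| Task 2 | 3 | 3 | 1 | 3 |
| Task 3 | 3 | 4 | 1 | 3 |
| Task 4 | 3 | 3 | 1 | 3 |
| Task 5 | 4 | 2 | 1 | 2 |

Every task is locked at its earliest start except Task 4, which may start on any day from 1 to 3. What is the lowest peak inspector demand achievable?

12

Task 4@1: d1:15  d2:15  d3:12  d4:2  d5:0 → peak 15
Task 4@2: d1:12  d2:15  d3:12  d4:5  d5:0 → peak 15
Task 4@3: d1:12  d2:12  d3:12  d4:5  d5:3 → peak 12
Best is Task 4@3, peak 12.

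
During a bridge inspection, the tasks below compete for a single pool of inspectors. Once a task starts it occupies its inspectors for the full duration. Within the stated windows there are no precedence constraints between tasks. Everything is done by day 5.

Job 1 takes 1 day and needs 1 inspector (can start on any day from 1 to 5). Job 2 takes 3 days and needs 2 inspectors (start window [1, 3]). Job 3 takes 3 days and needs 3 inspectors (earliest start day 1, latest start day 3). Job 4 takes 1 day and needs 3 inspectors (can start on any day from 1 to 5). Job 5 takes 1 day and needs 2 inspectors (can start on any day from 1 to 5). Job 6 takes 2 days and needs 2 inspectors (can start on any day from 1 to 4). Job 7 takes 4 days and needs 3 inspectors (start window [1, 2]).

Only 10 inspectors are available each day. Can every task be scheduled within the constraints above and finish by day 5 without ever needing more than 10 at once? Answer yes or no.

Schedule Job 1@1, Job 2@1, Job 3@1, Job 4@4, Job 5@1, Job 6@4, Job 7@2: d1:8  d2:8  d3:8  d4:8  d5:5 — peak 8 ≤ 10.

yes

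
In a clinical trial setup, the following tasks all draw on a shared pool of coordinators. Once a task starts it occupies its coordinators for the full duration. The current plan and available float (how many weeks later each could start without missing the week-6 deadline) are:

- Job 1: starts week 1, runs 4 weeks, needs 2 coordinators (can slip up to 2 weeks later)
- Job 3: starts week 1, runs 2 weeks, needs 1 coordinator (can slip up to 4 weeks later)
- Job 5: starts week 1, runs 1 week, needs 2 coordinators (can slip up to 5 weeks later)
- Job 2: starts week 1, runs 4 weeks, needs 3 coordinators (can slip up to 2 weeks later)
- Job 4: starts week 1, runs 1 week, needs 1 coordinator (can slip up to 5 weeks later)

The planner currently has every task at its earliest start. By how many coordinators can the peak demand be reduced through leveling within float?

4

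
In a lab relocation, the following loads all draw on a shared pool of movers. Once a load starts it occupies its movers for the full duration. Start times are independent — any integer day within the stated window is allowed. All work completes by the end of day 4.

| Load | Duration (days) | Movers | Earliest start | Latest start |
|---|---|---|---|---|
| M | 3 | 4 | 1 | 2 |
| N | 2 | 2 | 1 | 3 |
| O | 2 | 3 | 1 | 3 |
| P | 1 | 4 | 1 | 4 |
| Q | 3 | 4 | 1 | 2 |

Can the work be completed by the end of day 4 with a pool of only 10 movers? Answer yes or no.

no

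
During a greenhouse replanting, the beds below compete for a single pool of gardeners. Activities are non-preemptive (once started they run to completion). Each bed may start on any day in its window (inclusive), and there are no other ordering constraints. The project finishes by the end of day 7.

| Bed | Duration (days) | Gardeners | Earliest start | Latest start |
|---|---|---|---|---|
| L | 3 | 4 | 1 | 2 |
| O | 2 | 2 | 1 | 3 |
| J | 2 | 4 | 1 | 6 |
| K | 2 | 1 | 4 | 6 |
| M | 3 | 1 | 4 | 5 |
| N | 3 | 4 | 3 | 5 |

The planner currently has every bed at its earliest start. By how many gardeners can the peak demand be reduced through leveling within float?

2

Early-start peak: d1:10  d2:10  d3:8  d4:6  d5:6  d6:1  d7:0 ⇒ 10.
Leveled (L@1, O@1, J@3, K@4, M@4, N@5): d1:6  d2:6  d3:8  d4:6  d5:6  d6:5  d7:4 ⇒ 8.
Reduction 10 − 8 = 2.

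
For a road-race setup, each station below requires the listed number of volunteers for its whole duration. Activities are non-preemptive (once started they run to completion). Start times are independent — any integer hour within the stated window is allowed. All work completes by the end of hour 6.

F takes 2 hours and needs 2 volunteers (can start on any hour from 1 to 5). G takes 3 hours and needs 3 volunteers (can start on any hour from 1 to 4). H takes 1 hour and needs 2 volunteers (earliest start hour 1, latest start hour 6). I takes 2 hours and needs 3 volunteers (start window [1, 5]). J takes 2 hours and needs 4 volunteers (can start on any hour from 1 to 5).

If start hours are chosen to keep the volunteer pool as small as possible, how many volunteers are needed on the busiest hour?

Early-start (F@1, G@1, H@1, I@1, J@1) gives peak 14: h1:14  h2:12  h3:3  h4:0  h5:0  h6:0.
Shift H→4, I→3, J→5.
Schedule F@1, G@1, H@4, I@3, J@5: h1:5  h2:5  h3:6  h4:5  h5:4  h6:4 — peak 6.

6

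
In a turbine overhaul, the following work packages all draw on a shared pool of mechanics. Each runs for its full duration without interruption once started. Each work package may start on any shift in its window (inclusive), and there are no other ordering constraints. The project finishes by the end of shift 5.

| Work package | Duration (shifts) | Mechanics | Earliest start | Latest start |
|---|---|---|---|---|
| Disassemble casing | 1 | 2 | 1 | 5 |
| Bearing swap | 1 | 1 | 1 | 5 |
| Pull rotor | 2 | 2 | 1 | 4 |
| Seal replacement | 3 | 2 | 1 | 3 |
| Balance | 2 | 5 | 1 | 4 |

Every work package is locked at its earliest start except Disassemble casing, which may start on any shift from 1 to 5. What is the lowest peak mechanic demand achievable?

10

Disassemble casing@1: s1:12  s2:9  s3:2  s4:0  s5:0 → peak 12
Disassemble casing@2: s1:10  s2:11  s3:2  s4:0  s5:0 → peak 11
Disassemble casing@3: s1:10  s2:9  s3:4  s4:0  s5:0 → peak 10
Disassemble casing@4: s1:10  s2:9  s3:2  s4:2  s5:0 → peak 10
Disassemble casing@5: s1:10  s2:9  s3:2  s4:0  s5:2 → peak 10
Best is Disassemble casing@3, peak 10.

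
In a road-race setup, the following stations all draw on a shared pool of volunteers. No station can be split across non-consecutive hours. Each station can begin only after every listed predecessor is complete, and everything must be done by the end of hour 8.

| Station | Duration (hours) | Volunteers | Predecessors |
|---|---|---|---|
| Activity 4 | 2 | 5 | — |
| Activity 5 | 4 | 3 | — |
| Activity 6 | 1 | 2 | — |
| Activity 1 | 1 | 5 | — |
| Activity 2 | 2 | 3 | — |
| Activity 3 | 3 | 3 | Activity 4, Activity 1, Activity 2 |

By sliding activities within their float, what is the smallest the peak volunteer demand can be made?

Early-start (Activity 4@1, Activity 5@1, Activity 6@1, Activity 1@1, Activity 2@1, Activity 3@3) gives peak 18: h1:18  h2:11  h3:6  h4:6  h5:3  h6:0  h7:0  h8:0.
Shift Activity 5→4, Activity 6→8, Activity 1→3, Activity 2→4, Activity 3→6.
Schedule Activity 4@1, Activity 5@4, Activity 6@8, Activity 1@3, Activity 2@4, Activity 3@6: h1:5  h2:5  h3:5  h4:6  h5:6  h6:6  h7:6  h8:5 — peak 6.
Total volunteer-hours = 44 over 8 hours ⇒ peak ≥ ⌈44/8⌉ = 6, so 6 is optimal.

6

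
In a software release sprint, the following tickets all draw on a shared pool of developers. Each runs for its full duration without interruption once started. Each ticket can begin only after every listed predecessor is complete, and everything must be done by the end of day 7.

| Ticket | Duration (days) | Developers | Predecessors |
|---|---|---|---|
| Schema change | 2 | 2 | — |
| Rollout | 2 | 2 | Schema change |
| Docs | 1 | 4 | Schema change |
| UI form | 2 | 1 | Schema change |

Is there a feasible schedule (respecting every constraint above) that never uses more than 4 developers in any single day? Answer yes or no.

yes

Schedule Schema change@1, Rollout@3, Docs@5, UI form@3: d1:2  d2:2  d3:3  d4:3  d5:4  d6:0  d7:0 — peak 4 ≤ 4.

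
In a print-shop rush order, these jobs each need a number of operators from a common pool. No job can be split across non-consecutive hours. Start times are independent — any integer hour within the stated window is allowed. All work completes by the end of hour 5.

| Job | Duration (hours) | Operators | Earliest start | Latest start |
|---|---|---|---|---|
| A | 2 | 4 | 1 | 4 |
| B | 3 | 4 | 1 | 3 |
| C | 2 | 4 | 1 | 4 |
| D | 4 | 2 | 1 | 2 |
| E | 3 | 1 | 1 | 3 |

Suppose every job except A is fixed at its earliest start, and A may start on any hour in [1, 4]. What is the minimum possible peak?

11

A@1: h1:15  h2:15  h3:7  h4:2  h5:0 → peak 15
A@2: h1:11  h2:15  h3:11  h4:2  h5:0 → peak 15
A@3: h1:11  h2:11  h3:11  h4:6  h5:0 → peak 11
A@4: h1:11  h2:11  h3:7  h4:6  h5:4 → peak 11
Best is A@3, peak 11.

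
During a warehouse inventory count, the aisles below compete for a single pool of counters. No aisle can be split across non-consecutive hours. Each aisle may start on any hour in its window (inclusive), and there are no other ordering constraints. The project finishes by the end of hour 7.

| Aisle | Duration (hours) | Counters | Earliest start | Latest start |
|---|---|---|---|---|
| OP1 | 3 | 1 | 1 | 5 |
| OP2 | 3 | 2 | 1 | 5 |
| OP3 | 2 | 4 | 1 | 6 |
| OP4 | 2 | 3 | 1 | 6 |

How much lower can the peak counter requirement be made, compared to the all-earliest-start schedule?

6

Early-start peak: h1:10  h2:10  h3:3  h4:0  h5:0  h6:0  h7:0 ⇒ 10.
Leveled (OP1@1, OP2@1, OP3@4, OP4@6): h1:3  h2:3  h3:3  h4:4  h5:4  h6:3  h7:3 ⇒ 4.
Reduction 10 − 4 = 6.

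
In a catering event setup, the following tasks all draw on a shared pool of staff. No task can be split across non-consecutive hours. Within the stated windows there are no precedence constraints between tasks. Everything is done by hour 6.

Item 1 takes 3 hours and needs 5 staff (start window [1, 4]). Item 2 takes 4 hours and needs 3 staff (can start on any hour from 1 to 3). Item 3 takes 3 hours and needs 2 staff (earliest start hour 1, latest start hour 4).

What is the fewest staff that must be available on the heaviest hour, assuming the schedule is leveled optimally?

8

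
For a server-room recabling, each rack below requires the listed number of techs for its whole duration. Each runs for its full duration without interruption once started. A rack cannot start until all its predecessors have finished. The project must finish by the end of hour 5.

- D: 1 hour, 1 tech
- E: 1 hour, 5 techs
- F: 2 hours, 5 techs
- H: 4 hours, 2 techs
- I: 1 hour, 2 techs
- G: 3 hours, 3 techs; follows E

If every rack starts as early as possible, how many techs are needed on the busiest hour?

Early-start schedule: D@1, E@1, F@1, H@1, I@1, G@2.
Load per hour: hour 1: 15, hour 2: 10, hour 3: 5, hour 4: 5, hour 5: 0.
Peak is 15.

15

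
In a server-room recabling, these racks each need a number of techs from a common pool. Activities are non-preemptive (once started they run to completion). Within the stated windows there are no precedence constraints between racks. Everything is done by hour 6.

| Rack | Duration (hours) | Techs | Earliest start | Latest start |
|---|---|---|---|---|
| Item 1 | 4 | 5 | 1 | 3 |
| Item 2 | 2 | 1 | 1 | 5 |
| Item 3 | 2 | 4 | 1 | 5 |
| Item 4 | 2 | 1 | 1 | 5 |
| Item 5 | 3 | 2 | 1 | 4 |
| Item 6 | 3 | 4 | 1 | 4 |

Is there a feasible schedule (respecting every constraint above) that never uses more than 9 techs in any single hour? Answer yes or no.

Schedule Item 1@1, Item 2@1, Item 3@5, Item 4@1, Item 5@1, Item 6@4: h1:9  h2:9  h3:7  h4:9  h5:8  h6:8 — peak 9 ≤ 9.

yes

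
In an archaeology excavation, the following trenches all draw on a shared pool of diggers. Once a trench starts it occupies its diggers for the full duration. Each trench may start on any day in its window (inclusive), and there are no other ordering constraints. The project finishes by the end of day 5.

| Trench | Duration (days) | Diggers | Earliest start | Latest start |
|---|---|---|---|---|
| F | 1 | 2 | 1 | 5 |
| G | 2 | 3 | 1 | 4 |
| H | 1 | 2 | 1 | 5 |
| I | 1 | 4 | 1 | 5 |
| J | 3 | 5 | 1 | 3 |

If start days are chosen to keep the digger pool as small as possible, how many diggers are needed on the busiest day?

7

Early-start (F@1, G@1, H@1, I@1, J@1) gives peak 16: d1:16  d2:8  d3:5  d4:0  d5:0.
Shift I→2, J→3.
Schedule F@1, G@1, H@1, I@2, J@3: d1:7  d2:7  d3:5  d4:5  d5:5 — peak 7.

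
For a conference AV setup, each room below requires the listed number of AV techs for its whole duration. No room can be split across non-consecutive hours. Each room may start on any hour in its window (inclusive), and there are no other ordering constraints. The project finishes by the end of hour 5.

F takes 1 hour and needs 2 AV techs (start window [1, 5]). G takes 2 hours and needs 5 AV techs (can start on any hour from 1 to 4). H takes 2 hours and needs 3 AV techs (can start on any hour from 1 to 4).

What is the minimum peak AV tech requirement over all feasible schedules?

5

Early-start (F@1, G@1, H@1) gives peak 10: h1:10  h2:8  h3:0  h4:0  h5:0.
Shift G→2, H→4.
Schedule F@1, G@2, H@4: h1:2  h2:5  h3:5  h4:3  h5:3 — peak 5.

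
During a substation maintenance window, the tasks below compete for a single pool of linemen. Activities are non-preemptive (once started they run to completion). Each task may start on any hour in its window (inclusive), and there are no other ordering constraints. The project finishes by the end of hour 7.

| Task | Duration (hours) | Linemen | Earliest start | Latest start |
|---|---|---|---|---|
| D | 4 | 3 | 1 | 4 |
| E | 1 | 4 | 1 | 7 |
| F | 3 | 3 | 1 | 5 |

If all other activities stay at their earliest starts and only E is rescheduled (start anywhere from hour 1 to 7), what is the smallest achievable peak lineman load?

6

E@1: h1:10  h2:6  h3:6  h4:3  h5:0  h6:0  h7:0 → peak 10
E@2: h1:6  h2:10  h3:6  h4:3  h5:0  h6:0  h7:0 → peak 10
E@3: h1:6  h2:6  h3:10  h4:3  h5:0  h6:0  h7:0 → peak 10
E@4: h1:6  h2:6  h3:6  h4:7  h5:0  h6:0  h7:0 → peak 7
E@5: h1:6  h2:6  h3:6  h4:3  h5:4  h6:0  h7:0 → peak 6
E@6: h1:6  h2:6  h3:6  h4:3  h5:0  h6:4  h7:0 → peak 6
E@7: h1:6  h2:6  h3:6  h4:3  h5:0  h6:0  h7:4 → peak 6
Best is E@5, peak 6.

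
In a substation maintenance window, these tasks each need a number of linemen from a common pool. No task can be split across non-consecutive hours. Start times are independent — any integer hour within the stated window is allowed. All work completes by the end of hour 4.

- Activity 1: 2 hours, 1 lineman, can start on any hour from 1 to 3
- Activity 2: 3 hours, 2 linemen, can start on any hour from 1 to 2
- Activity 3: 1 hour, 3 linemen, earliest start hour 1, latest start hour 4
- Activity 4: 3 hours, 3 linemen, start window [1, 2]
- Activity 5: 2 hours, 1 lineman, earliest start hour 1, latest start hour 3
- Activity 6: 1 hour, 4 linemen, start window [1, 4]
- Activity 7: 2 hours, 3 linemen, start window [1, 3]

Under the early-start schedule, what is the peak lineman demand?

17

Early-start schedule: Activity 1@1, Activity 2@1, Activity 3@1, Activity 4@1, Activity 5@1, Activity 6@1, Activity 7@1.
Load per hour: hour 1: 17, hour 2: 10, hour 3: 5, hour 4: 0.
Peak is 17.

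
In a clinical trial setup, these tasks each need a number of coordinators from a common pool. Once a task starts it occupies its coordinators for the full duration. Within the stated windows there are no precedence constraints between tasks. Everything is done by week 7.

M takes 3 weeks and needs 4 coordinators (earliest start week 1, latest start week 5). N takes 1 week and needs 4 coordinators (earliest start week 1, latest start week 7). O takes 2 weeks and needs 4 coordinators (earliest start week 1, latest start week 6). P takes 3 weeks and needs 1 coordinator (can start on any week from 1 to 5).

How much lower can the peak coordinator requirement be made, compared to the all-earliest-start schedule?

8

Early-start peak: w1:13  w2:9  w3:5  w4:0  w5:0  w6:0  w7:0 ⇒ 13.
Leveled (M@1, N@4, O@5, P@1): w1:5  w2:5  w3:5  w4:4  w5:4  w6:4  w7:0 ⇒ 5.
Reduction 13 − 5 = 8.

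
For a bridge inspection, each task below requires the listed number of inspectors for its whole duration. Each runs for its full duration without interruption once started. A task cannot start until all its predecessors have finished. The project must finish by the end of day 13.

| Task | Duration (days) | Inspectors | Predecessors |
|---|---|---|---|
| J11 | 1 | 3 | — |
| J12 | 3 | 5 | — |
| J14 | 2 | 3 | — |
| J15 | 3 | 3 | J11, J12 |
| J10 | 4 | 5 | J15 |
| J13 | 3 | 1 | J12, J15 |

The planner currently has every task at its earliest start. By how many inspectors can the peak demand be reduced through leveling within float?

5

Early-start peak: d1:11  d2:8  d3:5  d4:3  d5:3  d6:3  d7:6  d8:6  d9:6  d10:5  d11:0  d12:0  d13:0 ⇒ 11.
Leveled (J11@1, J12@2, J14@5, J15@5, J10@8, J13@8): d1:3  d2:5  d3:5  d4:5  d5:6  d6:6  d7:3  d8:6  d9:6  d10:6  d11:5  d12:0  d13:0 ⇒ 6.
Reduction 11 − 6 = 5.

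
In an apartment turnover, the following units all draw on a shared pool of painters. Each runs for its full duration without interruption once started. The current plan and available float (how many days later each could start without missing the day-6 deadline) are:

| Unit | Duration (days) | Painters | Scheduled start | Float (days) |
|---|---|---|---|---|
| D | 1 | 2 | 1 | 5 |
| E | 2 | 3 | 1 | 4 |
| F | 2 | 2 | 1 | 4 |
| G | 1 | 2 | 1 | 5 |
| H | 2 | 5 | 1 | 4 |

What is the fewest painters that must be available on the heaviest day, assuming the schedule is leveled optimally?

5

Early-start (D@1, E@1, F@1, G@1, H@1) gives peak 14: d1:14  d2:10  d3:0  d4:0  d5:0  d6:0.
Shift F→2, G→3, H→4.
Schedule D@1, E@1, F@2, G@3, H@4: d1:5  d2:5  d3:4  d4:5  d5:5  d6:0 — peak 5.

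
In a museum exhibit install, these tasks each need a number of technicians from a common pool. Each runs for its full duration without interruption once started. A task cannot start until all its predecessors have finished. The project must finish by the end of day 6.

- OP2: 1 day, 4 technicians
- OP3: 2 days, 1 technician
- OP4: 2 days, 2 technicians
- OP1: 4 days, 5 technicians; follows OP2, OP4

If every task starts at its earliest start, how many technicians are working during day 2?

At early start, day 2 has: OP3, OP4.
Demand: 1 + 2 = 3.

3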